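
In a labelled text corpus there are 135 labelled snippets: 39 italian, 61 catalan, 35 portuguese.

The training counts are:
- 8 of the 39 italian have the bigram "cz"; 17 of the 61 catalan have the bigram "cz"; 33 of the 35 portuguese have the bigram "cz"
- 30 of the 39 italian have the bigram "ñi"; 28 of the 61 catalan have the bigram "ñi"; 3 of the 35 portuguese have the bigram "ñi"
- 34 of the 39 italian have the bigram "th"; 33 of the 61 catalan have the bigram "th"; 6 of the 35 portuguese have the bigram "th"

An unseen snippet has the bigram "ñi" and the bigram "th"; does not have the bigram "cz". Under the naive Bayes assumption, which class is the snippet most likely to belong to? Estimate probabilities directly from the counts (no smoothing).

italian

italian: (39/135) × (31/39) × (30/39) × (34/39) ≈ 0.153992
catalan: (61/135) × (44/61) × (28/61) × (33/61) ≈ 0.080934
portuguese: (35/135) × (2/35) × (3/35) × (6/35) ≈ 0.000217687
Highest score → italian.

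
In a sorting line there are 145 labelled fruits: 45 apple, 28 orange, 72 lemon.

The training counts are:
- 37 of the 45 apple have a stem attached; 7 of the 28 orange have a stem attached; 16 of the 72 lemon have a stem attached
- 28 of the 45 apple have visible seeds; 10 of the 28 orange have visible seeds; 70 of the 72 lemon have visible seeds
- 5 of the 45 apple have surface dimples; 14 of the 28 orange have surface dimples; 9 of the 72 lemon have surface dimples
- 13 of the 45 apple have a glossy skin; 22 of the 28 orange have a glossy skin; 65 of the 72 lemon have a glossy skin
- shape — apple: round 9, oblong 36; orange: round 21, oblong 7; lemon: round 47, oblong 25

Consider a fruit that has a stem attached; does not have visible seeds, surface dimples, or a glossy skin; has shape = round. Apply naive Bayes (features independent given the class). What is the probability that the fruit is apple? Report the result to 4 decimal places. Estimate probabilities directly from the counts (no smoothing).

0.8206

apple: (45/145) × (37/45) × (17/45) × (40/45) × (32/45) × (9/45) ≈ 0.0121867
orange: (28/145) × (7/28) × (18/28) × (14/28) × (6/28) × (21/28) ≈ 0.00249384
lemon: (72/145) × (16/72) × (2/72) × (63/72) × (7/72) × (47/72) ≈ 0.000170211
P(apple | x) = 0.0121867 / 0.014850751 ≈ 0.8206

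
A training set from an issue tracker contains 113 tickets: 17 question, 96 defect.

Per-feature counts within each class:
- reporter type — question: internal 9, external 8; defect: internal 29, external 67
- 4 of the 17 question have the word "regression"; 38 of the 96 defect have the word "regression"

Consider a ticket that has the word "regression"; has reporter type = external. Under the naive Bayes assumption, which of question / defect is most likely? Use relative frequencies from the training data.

defect

question: (17/113) × (8/17) × (4/17) ≈ 0.016658
defect: (96/113) × (67/96) × (38/96) ≈ 0.234698
Highest score → defect.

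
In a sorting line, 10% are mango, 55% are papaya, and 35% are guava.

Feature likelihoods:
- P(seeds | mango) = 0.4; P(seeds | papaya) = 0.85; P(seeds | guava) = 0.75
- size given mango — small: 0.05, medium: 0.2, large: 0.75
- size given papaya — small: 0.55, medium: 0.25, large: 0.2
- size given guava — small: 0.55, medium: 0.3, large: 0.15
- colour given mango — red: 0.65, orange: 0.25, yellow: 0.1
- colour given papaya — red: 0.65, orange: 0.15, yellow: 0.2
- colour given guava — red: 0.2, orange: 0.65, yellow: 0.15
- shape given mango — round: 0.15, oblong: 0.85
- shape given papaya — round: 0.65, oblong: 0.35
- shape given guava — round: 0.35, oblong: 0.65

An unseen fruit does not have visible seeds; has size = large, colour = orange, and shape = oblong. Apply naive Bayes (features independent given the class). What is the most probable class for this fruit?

mango

mango: 0.1 × (1−0.4) × 0.75 × 0.25 × 0.85 = 0.0095625
papaya: 0.55 × (1−0.85) × 0.2 × 0.15 × 0.35 = 0.00086625
guava: 0.35 × (1−0.75) × 0.15 × 0.65 × 0.65 = 0.0055453125
Highest score → mango.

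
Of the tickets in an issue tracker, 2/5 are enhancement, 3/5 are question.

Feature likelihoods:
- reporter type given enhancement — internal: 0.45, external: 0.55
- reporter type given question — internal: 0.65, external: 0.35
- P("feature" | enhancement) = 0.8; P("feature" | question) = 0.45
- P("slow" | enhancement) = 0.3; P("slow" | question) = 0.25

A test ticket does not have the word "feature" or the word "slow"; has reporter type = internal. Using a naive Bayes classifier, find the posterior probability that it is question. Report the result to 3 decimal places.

0.865

enhancement: 0.4 × 0.45 × (1−0.8) × (1−0.3) = 0.0252
question: 0.6 × 0.65 × (1−0.45) × (1−0.25) = 0.160875
P(question | x) = 0.160875 / 0.186075 ≈ 0.865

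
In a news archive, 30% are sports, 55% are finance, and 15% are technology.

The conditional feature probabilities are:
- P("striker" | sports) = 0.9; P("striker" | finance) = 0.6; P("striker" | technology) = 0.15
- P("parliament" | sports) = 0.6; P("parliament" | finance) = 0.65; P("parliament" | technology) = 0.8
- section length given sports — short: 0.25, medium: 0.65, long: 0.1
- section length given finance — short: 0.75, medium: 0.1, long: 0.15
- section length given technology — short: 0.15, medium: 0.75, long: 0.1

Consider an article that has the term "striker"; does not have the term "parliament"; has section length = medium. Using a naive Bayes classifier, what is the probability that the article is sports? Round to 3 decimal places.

sports: 0.3 × 0.9 × (1−0.6) × 0.65 = 0.0702
finance: 0.55 × 0.6 × (1−0.65) × 0.1 = 0.01155
technology: 0.15 × 0.15 × (1−0.8) × 0.75 = 0.003375
P(sports | x) = 0.0702 / 0.085125 ≈ 0.825

0.825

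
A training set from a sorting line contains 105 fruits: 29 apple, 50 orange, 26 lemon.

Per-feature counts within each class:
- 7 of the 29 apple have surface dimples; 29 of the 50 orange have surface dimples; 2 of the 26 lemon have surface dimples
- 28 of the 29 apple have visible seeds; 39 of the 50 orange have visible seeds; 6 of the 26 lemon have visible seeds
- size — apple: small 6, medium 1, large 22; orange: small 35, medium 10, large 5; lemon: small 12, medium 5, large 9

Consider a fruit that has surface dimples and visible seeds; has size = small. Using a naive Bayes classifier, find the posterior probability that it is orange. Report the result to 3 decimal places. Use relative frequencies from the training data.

0.908

apple: (29/105) × (7/29) × (28/29) × (6/29) ≈ 0.0133175
orange: (50/105) × (29/50) × (39/50) × (35/50) = 0.1508
lemon: (26/105) × (2/26) × (6/26) × (12/26) ≈ 0.00202874
P(orange | x) = 0.1508 / 0.16614624 ≈ 0.908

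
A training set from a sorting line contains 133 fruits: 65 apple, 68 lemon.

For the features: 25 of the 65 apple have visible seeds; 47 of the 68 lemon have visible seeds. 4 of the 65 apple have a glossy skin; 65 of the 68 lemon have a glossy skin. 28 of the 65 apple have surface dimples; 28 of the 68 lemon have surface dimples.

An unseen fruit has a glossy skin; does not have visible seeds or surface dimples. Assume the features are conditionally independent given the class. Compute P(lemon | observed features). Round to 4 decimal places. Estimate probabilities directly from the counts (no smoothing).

apple: (65/133) × (40/65) × (4/65) × (37/65) ≈ 0.0105352
lemon: (68/133) × (21/68) × (65/68) × (40/68) ≈ 0.0887816
P(lemon | x) = 0.0887816 / 0.0993168 ≈ 0.8939

0.8939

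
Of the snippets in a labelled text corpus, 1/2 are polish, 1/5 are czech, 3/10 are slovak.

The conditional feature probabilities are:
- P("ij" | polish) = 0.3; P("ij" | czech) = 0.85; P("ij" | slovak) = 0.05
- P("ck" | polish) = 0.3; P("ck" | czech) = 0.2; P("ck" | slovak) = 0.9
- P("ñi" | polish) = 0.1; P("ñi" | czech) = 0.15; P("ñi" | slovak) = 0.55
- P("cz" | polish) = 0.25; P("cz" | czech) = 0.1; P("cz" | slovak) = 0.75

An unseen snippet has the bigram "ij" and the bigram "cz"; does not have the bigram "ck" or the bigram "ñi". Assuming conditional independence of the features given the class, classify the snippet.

polish: 0.5 × 0.3 × (1−0.3) × (1−0.1) × 0.25 = 0.023625
czech: 0.2 × 0.85 × (1−0.2) × (1−0.15) × 0.1 = 0.01156
slovak: 0.3 × 0.05 × (1−0.9) × (1−0.55) × 0.75 = 0.00050625
Highest score → polish.

polish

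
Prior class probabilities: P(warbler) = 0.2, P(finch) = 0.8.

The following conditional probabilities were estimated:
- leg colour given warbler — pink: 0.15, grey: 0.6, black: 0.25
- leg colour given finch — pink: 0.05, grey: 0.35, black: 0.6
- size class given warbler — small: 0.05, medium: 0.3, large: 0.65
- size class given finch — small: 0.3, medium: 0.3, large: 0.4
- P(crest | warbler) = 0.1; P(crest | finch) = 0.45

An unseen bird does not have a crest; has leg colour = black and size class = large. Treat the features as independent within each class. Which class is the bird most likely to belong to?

finch

warbler: 0.2 × 0.25 × 0.65 × (1−0.1) = 0.02925
finch: 0.8 × 0.6 × 0.4 × (1−0.45) = 0.1056
Highest score → finch.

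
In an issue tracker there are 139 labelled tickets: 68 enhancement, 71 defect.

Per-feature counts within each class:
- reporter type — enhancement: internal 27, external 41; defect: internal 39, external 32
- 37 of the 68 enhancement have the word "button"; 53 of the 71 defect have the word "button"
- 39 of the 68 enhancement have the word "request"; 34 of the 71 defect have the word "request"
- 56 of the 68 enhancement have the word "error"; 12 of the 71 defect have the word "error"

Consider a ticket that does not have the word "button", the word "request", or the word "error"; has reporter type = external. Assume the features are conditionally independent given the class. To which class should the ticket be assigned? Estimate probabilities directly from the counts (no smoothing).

defect

enhancement: (68/139) × (41/68) × (31/68) × (29/68) × (12/68) ≈ 0.0101201
defect: (71/139) × (32/71) × (18/71) × (37/71) × (59/71) ≈ 0.0252747
Highest score → defect.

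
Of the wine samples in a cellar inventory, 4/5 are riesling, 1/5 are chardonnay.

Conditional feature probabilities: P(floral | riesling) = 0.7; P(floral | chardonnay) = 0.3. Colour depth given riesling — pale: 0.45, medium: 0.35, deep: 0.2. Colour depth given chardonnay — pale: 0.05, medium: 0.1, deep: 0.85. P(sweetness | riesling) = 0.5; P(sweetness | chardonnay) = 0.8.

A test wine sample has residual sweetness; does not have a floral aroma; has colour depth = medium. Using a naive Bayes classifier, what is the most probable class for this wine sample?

riesling: 0.8 × (1−0.7) × 0.35 × 0.5 = 0.042
chardonnay: 0.2 × (1−0.3) × 0.1 × 0.8 = 0.0112
Highest score → riesling.

riesling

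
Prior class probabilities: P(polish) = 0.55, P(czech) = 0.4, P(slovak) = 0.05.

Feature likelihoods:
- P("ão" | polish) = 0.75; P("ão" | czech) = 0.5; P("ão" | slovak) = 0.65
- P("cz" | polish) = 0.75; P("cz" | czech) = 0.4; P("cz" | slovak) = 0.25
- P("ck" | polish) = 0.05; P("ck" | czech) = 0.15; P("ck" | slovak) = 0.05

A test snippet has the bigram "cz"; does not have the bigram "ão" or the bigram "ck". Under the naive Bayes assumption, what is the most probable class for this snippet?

polish

polish: 0.55 × (1−0.75) × 0.75 × (1−0.05) = 0.09796875
czech: 0.4 × (1−0.5) × 0.4 × (1−0.15) = 0.068
slovak: 0.05 × (1−0.65) × 0.25 × (1−0.05) = 0.00415625
Highest score → polish.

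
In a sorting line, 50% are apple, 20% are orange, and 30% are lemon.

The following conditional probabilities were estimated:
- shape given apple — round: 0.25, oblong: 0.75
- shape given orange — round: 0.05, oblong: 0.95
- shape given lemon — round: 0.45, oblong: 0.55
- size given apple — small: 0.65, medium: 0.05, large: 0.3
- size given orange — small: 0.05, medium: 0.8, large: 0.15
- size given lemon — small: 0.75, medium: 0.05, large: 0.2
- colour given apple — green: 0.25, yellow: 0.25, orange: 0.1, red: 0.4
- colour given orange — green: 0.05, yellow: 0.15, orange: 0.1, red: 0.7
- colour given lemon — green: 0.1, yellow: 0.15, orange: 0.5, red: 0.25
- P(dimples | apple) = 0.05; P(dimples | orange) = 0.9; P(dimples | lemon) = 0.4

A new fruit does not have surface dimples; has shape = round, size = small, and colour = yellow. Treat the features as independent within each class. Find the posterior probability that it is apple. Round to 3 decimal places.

apple: 0.5 × 0.25 × 0.65 × 0.25 × (1−0.05) = 0.019296875
orange: 0.2 × 0.05 × 0.05 × 0.15 × (1−0.9) = 0.0000075
lemon: 0.3 × 0.45 × 0.75 × 0.15 × (1−0.4) = 0.0091125
P(apple | x) = 0.019296875 / 0.028416875 ≈ 0.679

0.679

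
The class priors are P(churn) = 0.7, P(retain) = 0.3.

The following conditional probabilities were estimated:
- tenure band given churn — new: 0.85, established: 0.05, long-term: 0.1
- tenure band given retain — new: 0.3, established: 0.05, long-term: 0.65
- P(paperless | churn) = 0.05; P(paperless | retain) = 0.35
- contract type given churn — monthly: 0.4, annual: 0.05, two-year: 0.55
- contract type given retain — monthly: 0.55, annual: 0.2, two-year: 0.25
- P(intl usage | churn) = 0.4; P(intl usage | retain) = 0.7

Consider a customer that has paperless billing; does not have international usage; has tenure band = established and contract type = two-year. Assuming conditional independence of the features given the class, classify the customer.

churn

churn: 0.7 × 0.05 × 0.05 × 0.55 × (1−0.4) = 0.0005775
retain: 0.3 × 0.05 × 0.35 × 0.25 × (1−0.7) = 0.00039375
Highest score → churn.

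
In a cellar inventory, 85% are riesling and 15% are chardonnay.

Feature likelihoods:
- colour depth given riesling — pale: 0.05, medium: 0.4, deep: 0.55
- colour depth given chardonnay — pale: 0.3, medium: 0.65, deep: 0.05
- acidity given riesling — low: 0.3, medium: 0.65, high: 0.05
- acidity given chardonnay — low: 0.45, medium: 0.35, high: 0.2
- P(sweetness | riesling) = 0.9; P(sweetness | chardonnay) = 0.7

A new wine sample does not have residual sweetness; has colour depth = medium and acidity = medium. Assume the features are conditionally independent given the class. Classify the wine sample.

riesling: 0.85 × 0.4 × 0.65 × (1−0.9) = 0.0221
chardonnay: 0.15 × 0.65 × 0.35 × (1−0.7) = 0.0102375
Highest score → riesling.

riesling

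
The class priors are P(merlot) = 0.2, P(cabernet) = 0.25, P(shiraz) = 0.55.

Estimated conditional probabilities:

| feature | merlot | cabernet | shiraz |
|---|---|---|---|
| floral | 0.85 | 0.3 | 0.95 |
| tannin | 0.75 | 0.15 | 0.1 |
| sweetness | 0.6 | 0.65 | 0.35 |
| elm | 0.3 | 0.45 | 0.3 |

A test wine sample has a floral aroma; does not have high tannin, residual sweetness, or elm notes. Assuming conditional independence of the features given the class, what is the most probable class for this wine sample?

shiraz

merlot: 0.2 × 0.85 × (1−0.75) × (1−0.6) × (1−0.3) = 0.0119
cabernet: 0.25 × 0.3 × (1−0.15) × (1−0.65) × (1−0.45) = 0.012271875
shiraz: 0.55 × 0.95 × (1−0.1) × (1−0.35) × (1−0.3) = 0.21396375
Highest score → shiraz.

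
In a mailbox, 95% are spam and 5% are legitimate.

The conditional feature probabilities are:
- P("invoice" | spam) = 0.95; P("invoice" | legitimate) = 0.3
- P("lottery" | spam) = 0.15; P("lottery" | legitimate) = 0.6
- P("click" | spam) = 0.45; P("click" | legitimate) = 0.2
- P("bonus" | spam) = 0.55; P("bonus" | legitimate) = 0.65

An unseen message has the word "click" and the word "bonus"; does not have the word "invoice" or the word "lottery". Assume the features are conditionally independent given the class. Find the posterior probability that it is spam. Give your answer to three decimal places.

0.846

spam: 0.95 × (1−0.95) × (1−0.15) × 0.45 × 0.55 = 0.0099928125
legitimate: 0.05 × (1−0.3) × (1−0.6) × 0.2 × 0.65 = 0.00182
P(spam | x) = 0.0099928125 / 0.0118128125 ≈ 0.846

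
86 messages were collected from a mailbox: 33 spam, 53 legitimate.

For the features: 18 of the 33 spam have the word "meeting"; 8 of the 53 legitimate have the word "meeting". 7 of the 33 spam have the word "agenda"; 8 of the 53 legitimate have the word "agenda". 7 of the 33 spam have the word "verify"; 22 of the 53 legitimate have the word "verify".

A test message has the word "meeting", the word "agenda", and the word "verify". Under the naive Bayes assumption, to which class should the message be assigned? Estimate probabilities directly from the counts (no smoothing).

spam

spam: (33/86) × (18/33) × (7/33) × (7/33) ≈ 0.00941764
legitimate: (53/86) × (8/53) × (8/53) × (22/53) ≈ 0.00582844
Highest score → spam.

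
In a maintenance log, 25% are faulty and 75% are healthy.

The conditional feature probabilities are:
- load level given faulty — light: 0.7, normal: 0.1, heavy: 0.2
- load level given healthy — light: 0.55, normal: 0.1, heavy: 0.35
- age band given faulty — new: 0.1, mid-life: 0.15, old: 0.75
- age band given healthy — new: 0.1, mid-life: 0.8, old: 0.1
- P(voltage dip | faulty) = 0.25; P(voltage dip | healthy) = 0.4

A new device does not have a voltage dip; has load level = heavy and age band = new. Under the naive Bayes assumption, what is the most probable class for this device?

faulty: 0.25 × 0.2 × 0.1 × (1−0.25) = 0.00375
healthy: 0.75 × 0.35 × 0.1 × (1−0.4) = 0.01575
Highest score → healthy.

healthy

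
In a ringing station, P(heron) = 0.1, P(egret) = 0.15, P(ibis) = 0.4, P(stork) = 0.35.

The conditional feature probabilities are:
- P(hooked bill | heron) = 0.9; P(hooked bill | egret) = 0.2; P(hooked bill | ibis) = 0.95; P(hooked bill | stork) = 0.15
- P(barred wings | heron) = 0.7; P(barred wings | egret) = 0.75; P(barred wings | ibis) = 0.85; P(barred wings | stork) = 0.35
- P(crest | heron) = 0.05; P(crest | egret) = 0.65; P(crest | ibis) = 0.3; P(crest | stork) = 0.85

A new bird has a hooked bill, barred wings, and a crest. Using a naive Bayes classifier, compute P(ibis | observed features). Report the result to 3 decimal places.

heron: 0.1 × 0.9 × 0.7 × 0.05 = 0.00315
egret: 0.15 × 0.2 × 0.75 × 0.65 = 0.014625
ibis: 0.4 × 0.95 × 0.85 × 0.3 = 0.0969
stork: 0.35 × 0.15 × 0.35 × 0.85 = 0.01561875
P(ibis | x) = 0.0969 / 0.13029375 ≈ 0.744

0.744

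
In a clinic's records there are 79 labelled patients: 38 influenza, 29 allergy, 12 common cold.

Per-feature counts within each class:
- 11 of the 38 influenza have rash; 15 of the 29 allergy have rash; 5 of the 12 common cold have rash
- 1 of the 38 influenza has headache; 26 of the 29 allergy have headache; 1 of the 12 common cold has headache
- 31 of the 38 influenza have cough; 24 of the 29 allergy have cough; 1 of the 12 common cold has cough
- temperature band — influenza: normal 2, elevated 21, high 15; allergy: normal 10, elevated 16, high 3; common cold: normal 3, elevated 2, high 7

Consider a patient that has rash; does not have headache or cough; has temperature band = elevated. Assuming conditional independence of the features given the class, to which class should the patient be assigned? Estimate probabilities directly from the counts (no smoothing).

influenza

influenza: (38/79) × (11/38) × (37/38) × (7/38) × (21/38) ≈ 0.0138017
allergy: (29/79) × (15/29) × (3/29) × (5/29) × (16/29) ≈ 0.00186845
common cold: (12/79) × (5/12) × (11/12) × (11/12) × (2/12) ≈ 0.00886369
Highest score → influenza.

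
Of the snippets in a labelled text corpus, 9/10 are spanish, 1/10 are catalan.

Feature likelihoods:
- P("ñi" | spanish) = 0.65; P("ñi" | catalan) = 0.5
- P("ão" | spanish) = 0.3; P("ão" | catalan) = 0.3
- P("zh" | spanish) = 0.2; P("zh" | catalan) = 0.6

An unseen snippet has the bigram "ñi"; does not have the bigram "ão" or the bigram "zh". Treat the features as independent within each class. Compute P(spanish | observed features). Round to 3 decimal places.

spanish: 0.9 × 0.65 × (1−0.3) × (1−0.2) = 0.3276
catalan: 0.1 × 0.5 × (1−0.3) × (1−0.6) = 0.014
P(spanish | x) = 0.3276 / 0.3416 ≈ 0.959

0.959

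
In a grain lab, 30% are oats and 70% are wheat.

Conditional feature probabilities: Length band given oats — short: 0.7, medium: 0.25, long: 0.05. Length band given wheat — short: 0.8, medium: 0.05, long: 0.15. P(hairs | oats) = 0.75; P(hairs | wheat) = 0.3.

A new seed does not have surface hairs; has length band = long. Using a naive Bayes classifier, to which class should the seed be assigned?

oats: 0.3 × 0.05 × (1−0.75) = 0.00375
wheat: 0.7 × 0.15 × (1−0.3) = 0.0735
Highest score → wheat.

wheat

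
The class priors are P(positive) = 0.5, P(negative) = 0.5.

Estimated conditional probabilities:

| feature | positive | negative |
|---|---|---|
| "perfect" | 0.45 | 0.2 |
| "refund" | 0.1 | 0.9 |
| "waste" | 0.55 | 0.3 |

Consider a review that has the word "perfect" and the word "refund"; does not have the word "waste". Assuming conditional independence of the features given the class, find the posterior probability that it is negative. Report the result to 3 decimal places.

0.862

positive: 0.5 × 0.45 × 0.1 × (1−0.55) = 0.010125
negative: 0.5 × 0.2 × 0.9 × (1−0.3) = 0.063
P(negative | x) = 0.063 / 0.073125 ≈ 0.862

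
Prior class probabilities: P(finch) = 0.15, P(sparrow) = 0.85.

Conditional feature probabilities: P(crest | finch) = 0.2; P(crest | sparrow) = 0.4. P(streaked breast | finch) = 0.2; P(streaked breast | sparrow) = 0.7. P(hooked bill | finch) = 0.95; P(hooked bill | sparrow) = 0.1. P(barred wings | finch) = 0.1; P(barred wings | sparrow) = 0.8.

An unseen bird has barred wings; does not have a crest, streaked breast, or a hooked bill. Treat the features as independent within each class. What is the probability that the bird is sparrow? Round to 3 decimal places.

finch: 0.15 × (1−0.2) × (1−0.2) × (1−0.95) × 0.1 = 0.00048
sparrow: 0.85 × (1−0.4) × (1−0.7) × (1−0.1) × 0.8 = 0.11016
P(sparrow | x) = 0.11016 / 0.11064 ≈ 0.996

0.996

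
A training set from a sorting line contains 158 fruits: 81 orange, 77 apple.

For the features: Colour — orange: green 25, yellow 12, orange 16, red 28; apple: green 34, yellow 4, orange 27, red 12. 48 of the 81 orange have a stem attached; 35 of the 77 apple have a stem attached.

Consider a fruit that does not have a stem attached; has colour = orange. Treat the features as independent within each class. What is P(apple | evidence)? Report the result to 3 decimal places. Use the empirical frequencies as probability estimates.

0.693

orange: (81/158) × (16/81) × (33/81) ≈ 0.0412564
apple: (77/158) × (27/77) × (42/77) ≈ 0.0932106
P(apple | x) = 0.0932106 / 0.134467 ≈ 0.693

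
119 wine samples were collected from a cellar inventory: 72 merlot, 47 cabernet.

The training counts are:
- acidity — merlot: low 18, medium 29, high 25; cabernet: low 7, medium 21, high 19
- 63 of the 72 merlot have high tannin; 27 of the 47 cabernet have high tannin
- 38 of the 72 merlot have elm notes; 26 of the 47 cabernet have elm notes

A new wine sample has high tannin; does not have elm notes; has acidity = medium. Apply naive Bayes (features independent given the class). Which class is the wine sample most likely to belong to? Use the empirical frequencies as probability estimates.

merlot

merlot: (72/119) × (29/72) × (63/72) × (34/72) ≈ 0.100694
cabernet: (47/119) × (21/47) × (27/47) × (21/47) ≈ 0.045296
Highest score → merlot.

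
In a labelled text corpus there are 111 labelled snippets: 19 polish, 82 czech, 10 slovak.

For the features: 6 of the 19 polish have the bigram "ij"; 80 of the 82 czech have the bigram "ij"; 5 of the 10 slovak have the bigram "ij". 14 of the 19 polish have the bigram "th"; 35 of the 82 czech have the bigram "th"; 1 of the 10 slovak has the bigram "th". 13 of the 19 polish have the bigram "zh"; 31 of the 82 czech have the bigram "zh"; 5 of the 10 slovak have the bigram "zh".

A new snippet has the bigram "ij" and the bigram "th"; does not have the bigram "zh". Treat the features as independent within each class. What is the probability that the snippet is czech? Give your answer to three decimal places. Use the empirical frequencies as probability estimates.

polish: (19/111) × (6/19) × (14/19) × (6/19) ≈ 0.0125777
czech: (82/111) × (80/82) × (35/82) × (51/82) ≈ 0.191328
slovak: (10/111) × (5/10) × (1/10) × (5/10) ≈ 0.00225225
P(czech | x) = 0.191328 / 0.20615795 ≈ 0.928

0.928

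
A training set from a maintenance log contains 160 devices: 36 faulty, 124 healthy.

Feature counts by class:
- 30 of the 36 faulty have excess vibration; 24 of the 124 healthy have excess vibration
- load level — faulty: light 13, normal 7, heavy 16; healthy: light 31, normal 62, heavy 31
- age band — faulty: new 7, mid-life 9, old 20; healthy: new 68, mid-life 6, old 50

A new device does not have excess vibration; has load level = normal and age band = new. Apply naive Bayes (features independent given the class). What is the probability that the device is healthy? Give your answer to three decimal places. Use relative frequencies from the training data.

0.992

faulty: (36/160) × (6/36) × (7/36) × (7/36) ≈ 0.00141782
healthy: (124/160) × (100/124) × (62/124) × (68/124) ≈ 0.171371
P(healthy | x) = 0.171371 / 0.17278882 ≈ 0.992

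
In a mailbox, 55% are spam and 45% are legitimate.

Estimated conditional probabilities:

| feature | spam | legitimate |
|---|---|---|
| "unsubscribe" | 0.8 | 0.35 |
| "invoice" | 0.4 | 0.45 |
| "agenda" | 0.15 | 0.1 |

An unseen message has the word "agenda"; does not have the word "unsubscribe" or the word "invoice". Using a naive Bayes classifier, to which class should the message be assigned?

spam: 0.55 × (1−0.8) × (1−0.4) × 0.15 = 0.0099
legitimate: 0.45 × (1−0.35) × (1−0.45) × 0.1 = 0.0160875
Highest score → legitimate.

legitimate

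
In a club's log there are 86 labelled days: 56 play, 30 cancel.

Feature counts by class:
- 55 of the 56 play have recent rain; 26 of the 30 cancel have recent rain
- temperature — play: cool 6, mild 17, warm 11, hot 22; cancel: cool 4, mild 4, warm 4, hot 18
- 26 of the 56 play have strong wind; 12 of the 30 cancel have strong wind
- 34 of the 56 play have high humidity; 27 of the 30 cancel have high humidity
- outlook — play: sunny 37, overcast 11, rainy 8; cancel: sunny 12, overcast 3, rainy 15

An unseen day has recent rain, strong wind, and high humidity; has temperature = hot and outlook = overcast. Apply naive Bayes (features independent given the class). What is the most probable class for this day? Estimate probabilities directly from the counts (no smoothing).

play: (56/86) × (55/56) × (22/56) × (26/56) × (34/56) × (11/56) ≈ 0.0139117
cancel: (30/86) × (26/30) × (18/30) × (12/30) × (27/30) × (3/30) ≈ 0.00653023
Highest score → play.

play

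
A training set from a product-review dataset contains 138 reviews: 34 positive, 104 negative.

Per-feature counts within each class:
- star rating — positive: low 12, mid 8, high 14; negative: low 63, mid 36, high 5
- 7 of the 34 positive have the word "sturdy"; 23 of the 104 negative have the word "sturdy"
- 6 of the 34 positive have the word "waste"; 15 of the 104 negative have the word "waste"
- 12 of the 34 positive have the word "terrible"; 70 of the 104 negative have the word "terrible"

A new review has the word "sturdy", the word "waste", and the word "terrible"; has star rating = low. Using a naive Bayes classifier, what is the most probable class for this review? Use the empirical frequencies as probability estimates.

positive: (34/138) × (12/34) × (7/34) × (6/34) × (12/34) ≈ 0.00111505
negative: (104/138) × (63/104) × (23/104) × (15/104) × (70/104) ≈ 0.00980118
Highest score → negative.

negative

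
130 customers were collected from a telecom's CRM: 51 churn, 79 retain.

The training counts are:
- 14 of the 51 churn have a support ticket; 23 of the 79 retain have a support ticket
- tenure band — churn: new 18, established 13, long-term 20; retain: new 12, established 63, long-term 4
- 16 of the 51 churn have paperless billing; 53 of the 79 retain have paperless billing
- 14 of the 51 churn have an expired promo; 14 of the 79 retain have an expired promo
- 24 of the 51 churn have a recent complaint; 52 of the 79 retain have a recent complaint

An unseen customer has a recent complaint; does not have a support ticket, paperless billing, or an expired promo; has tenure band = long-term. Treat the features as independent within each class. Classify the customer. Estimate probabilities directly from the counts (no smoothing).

churn

churn: (51/130) × (37/51) × (20/51) × (35/51) × (37/51) × (24/51) ≈ 0.026151
retain: (79/130) × (56/79) × (4/79) × (26/79) × (65/79) × (52/79) ≈ 0.00388764
Highest score → churn.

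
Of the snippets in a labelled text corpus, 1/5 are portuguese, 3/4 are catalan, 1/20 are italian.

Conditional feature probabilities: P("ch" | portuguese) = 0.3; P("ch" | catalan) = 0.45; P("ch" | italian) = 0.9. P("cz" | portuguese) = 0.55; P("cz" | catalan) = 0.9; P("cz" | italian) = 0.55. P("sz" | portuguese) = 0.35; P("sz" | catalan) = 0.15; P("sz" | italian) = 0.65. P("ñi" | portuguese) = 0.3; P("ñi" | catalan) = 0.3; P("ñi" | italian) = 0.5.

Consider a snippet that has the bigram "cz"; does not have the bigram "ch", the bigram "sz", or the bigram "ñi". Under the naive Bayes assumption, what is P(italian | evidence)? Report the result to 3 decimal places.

0.002

portuguese: 0.2 × (1−0.3) × 0.55 × (1−0.35) × (1−0.3) = 0.035035
catalan: 0.75 × (1−0.45) × 0.9 × (1−0.15) × (1−0.3) = 0.22089375
italian: 0.05 × (1−0.9) × 0.55 × (1−0.65) × (1−0.5) = 0.00048125
P(italian | x) = 0.00048125 / 0.25641 ≈ 0.002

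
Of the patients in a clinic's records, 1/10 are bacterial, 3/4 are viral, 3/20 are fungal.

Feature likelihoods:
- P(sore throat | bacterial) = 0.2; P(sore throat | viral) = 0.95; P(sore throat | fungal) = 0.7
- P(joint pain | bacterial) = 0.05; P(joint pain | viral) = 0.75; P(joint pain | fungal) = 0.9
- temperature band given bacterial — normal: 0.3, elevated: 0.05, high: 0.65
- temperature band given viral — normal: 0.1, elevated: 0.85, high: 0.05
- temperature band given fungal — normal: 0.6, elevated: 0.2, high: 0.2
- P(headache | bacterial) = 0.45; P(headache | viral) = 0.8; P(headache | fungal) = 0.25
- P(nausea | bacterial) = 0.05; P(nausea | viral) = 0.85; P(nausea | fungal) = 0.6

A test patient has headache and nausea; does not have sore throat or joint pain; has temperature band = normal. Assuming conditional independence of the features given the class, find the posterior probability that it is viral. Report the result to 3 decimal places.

bacterial: 0.1 × (1−0.2) × (1−0.05) × 0.3 × 0.45 × 0.05 = 0.000513
viral: 0.75 × (1−0.95) × (1−0.75) × 0.1 × 0.8 × 0.85 = 0.0006375
fungal: 0.15 × (1−0.7) × (1−0.9) × 0.6 × 0.25 × 0.6 = 0.000405
P(viral | x) = 0.0006375 / 0.0015555 ≈ 0.410

0.410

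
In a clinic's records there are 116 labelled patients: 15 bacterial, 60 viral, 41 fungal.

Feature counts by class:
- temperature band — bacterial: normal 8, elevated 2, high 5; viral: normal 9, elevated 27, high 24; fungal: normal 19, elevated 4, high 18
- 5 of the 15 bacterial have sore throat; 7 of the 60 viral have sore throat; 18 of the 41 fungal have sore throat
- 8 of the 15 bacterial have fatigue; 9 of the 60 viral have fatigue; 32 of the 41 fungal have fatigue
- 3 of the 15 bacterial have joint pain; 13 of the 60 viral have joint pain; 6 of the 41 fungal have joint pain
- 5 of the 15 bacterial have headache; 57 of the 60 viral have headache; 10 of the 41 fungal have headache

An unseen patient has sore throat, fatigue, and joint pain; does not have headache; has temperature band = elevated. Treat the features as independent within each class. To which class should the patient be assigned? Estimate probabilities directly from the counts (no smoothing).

fungal

bacterial: (15/116) × (2/15) × (5/15) × (8/15) × (3/15) × (10/15) ≈ 0.000408685
viral: (60/116) × (27/60) × (7/60) × (9/60) × (13/60) × (3/60) ≈ 0.0000441272
fungal: (41/116) × (4/41) × (18/41) × (32/41) × (6/41) × (31/41) ≈ 0.00130738
Highest score → fungal.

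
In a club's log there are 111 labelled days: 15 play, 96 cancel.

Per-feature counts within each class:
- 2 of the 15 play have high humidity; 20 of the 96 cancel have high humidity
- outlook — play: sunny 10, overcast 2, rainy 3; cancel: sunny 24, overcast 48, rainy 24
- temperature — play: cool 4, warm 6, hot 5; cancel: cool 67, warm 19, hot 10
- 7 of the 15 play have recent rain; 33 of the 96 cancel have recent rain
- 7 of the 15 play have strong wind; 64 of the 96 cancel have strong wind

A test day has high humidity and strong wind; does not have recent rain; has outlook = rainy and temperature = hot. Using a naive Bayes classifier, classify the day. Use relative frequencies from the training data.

cancel

play: (15/111) × (2/15) × (3/15) × (5/15) × (8/15) × (7/15) ≈ 0.000298966
cancel: (96/111) × (20/96) × (24/96) × (10/96) × (63/96) × (64/96) ≈ 0.00205283
Highest score → cancel.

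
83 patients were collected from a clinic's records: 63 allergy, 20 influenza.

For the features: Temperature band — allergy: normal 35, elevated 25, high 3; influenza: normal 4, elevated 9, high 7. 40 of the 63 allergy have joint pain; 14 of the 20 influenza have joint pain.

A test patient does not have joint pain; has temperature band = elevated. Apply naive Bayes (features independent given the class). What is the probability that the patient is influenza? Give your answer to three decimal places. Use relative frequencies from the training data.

allergy: (63/83) × (25/63) × (23/63) ≈ 0.109964
influenza: (20/83) × (9/20) × (6/20) ≈ 0.0325301
P(influenza | x) = 0.0325301 / 0.1424941 ≈ 0.228

0.228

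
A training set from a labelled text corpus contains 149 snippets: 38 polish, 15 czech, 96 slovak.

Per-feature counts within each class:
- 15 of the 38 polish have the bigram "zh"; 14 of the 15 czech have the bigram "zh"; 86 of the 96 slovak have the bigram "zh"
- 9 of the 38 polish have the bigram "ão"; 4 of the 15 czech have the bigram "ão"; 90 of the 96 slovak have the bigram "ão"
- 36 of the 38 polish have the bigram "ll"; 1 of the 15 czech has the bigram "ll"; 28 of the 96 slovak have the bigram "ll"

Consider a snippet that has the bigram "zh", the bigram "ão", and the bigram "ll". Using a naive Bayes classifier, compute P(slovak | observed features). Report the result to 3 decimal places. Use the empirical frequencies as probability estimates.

0.867

polish: (38/149) × (15/38) × (9/38) × (36/38) ≈ 0.0225883
czech: (15/149) × (14/15) × (4/15) × (1/15) ≈ 0.0016704
slovak: (96/149) × (86/96) × (90/96) × (28/96) ≈ 0.157823
P(slovak | x) = 0.157823 / 0.1820817 ≈ 0.867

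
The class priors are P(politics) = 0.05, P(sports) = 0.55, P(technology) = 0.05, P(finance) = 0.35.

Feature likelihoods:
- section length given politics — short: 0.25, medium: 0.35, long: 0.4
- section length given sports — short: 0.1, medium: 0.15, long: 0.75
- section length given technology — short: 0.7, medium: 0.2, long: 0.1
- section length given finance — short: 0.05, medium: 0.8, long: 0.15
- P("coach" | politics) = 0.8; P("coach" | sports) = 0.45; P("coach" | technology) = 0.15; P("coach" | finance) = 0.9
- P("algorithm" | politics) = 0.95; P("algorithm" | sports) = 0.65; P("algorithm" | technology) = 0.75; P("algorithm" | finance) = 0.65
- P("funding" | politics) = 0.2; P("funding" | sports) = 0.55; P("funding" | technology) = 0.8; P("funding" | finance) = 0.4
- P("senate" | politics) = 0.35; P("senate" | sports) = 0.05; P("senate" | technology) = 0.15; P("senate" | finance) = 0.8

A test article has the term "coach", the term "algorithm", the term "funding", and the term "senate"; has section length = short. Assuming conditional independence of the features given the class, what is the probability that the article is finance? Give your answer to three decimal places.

politics: 0.05 × 0.25 × 0.8 × 0.95 × 0.2 × 0.35 = 0.000665
sports: 0.55 × 0.1 × 0.45 × 0.65 × 0.55 × 0.05 = 0.00044240625
technology: 0.05 × 0.7 × 0.15 × 0.75 × 0.8 × 0.15 = 0.0004725
finance: 0.35 × 0.05 × 0.9 × 0.65 × 0.4 × 0.8 = 0.003276
P(finance | x) = 0.003276 / 0.00485590625 ≈ 0.675

0.675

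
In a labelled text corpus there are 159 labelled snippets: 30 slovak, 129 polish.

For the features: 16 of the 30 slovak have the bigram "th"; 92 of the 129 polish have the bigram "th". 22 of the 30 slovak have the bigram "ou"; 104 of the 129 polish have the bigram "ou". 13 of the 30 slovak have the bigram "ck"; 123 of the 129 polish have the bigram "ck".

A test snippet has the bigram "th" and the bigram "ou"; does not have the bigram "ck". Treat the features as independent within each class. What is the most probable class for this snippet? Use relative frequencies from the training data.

slovak

slovak: (30/159) × (16/30) × (22/30) × (17/30) ≈ 0.0418169
polish: (129/159) × (92/129) × (104/129) × (6/129) ≈ 0.0216968
Highest score → slovak.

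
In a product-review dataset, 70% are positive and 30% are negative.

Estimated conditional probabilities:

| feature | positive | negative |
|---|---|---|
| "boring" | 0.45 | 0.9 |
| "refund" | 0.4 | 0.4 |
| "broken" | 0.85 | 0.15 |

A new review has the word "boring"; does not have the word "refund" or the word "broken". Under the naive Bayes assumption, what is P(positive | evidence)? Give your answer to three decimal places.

positive: 0.7 × 0.45 × (1−0.4) × (1−0.85) = 0.02835
negative: 0.3 × 0.9 × (1−0.4) × (1−0.15) = 0.1377
P(positive | x) = 0.02835 / 0.16605 ≈ 0.171

0.171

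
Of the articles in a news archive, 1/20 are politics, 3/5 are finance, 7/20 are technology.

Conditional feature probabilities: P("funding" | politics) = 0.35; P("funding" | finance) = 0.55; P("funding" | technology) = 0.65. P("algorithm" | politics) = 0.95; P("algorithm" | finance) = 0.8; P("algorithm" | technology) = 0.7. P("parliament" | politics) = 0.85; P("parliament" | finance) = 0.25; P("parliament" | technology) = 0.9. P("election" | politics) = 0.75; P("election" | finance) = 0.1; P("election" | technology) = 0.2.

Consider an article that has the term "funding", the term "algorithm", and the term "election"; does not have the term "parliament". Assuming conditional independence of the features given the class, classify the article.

finance

politics: 0.05 × 0.35 × 0.95 × (1−0.85) × 0.75 = 0.0018703125
finance: 0.6 × 0.55 × 0.8 × (1−0.25) × 0.1 = 0.0198
technology: 0.35 × 0.65 × 0.7 × (1−0.9) × 0.2 = 0.003185
Highest score → finance.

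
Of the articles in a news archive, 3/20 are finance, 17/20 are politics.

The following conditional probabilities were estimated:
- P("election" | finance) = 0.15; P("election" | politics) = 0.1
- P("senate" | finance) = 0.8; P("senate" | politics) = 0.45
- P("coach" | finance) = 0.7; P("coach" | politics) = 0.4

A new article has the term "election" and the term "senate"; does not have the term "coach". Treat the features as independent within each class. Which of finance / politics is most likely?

finance: 0.15 × 0.15 × 0.8 × (1−0.7) = 0.0054
politics: 0.85 × 0.1 × 0.45 × (1−0.4) = 0.02295
Highest score → politics.

politics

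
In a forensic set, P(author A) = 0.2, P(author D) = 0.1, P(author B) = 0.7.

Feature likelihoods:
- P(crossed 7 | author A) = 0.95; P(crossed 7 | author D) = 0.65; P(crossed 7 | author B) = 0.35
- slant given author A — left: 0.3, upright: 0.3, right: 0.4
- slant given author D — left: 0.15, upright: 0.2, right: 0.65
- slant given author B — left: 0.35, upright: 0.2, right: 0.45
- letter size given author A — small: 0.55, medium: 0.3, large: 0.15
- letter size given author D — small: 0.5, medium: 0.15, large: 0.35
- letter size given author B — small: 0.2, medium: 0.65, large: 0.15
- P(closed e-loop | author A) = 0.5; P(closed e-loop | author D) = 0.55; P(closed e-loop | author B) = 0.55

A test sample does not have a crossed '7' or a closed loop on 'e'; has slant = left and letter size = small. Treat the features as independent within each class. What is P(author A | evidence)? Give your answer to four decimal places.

0.0505

author A: 0.2 × (1−0.95) × 0.3 × 0.55 × (1−0.5) = 0.000825
author D: 0.1 × (1−0.65) × 0.15 × 0.5 × (1−0.55) = 0.00118125
author B: 0.7 × (1−0.35) × 0.35 × 0.2 × (1−0.55) = 0.0143325
P(author A | x) = 0.000825 / 0.01633875 ≈ 0.0505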